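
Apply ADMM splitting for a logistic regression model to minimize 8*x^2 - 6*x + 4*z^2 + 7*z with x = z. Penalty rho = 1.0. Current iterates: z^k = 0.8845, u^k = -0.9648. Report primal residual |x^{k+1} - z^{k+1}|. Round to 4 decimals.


ADMM iteration with rho = 1.0, z^k = 0.8845, u^k = -0.9648
Step 1: x-update.
Minimize 8*x^2 - 6*x + (1.0/2)*(x - 0.8845 - 0.9648)^2
FOC: (2*8 + 1.0)*x = 6 + 1.0*(0.8845 + 0.9648)
x^{k+1} = 0.4617
Step 2: z-update.
Minimize 4*z^2 + 7*z + (1.0/2)*(0.4617 - z - 0.9648)^2
FOC: (2*4 + 1.0)*z = -7 + 1.0*(0.4617 - 0.9648)
z^{k+1} = -0.8337
Step 3: u-update.
u^{k+1} = -0.9648 + 0.4617 + 0.8337 = 0.3306
Step 4: Primal residual = |0.4617 + 0.8337| = 1.2954


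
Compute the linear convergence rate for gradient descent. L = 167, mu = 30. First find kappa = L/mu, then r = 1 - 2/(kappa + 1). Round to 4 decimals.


Step 1: Compute the condition number.
kappa = L/mu = 167/30 = 5.5667
Step 2: Compute the convergence rate.
r = 1 - 2/(kappa + 1) = 1 - 2*mu/(L + mu) = (L - mu)/(L + mu) = 137/197 = 0.6954


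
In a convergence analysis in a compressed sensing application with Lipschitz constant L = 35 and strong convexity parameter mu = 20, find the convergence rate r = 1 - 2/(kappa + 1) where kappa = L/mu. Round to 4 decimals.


Step 1: Compute the condition number.
kappa = L/mu = 35/20 = 1.75
Step 2: Compute the convergence rate.
r = 1 - 2/(kappa + 1) = 1 - 2*mu/(L + mu) = (L - mu)/(L + mu) = 15/55 = 0.2727


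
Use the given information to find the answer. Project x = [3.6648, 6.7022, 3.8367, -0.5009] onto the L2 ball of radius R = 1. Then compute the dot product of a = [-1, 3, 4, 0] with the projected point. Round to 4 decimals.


Step 1: Compute ||x|| (intermediates to 6 decimals).
||x|| = sqrt(3.6648^2 + 6.7022^2 + 3.8367^2 + (-0.5009)^2) = 8.562792
Step 2: Project.
Since ||x|| > R, scale = R/||x|| = 1/8.562792 = 0.116784, proj(x) = scale * x
proj(x) = [0.42799, 0.78271, 0.448065, -0.058497]
Step 3: Dot product.
a^T * proj(x) = -1*0.42799 + 3*0.78271 + 4*0.448065 + 0*(-0.058497) = 3.7124


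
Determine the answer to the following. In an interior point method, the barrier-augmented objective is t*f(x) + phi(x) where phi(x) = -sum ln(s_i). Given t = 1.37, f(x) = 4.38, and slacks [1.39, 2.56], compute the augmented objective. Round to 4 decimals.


Step 1: Compute log-barrier.
ln values: [0.3293, 0.94]
phi = -(0.3293 + 0.94) = -1.2693
Step 2: Compute augmented objective.
t*f(x) = 1.37*4.38 = 6.0006
Total = 6.0006 - 1.2693 = 4.7313


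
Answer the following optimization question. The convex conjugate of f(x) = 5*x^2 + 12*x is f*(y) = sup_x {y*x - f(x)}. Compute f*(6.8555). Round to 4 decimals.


f*(y) = sup_x {y*x - a*x^2 - b*x} = sup_x {(y-b)*x - a*x^2}
FOC: (y - b) - 2a*x = 0 => x* = (y - b)/(2a)
x* = (6.8555 - 12)/(2*5) = -0.5145
f*(6.8555) = (y-b)^2/(4a) = (6.8555 - 12)^2/(4*5)
= 26.4659/20 = 1.3233


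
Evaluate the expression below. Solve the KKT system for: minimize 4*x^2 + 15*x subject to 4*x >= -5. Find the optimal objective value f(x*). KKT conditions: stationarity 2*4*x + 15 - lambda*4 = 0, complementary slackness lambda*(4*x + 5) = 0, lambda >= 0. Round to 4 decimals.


Step 1: Try lambda = 0 (constraint inactive).
x_unc = -15/(2*4) = -1.875
Check: 4*-1.875 = -7.5 < -5 -- violated!
Step 2: Constraint must be active: 4*x = -5
x* = -5/4 = -1.25
lambda = (2*4*(-1.25) + 15)/4 = 1.25
Step 3: Compute optimal value.
f(x*) = 4*(-1.25)^2 + 15*(-1.25) = -12.5


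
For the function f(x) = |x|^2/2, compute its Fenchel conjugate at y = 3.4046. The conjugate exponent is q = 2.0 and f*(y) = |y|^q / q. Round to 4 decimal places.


The conjugate exponent q satisfies 1/p + 1/q = 1.
p = 2, so q = 2/(2 - 1) = 2.0
|y|^q = 3.4046^2.0 = 11.5913
f*(3.4046) = 11.5913 / 2.0 = 5.7957


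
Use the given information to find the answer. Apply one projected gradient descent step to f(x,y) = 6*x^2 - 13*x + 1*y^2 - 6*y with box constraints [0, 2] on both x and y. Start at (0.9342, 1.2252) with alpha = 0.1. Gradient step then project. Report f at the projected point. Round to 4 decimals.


Step 1: Compute gradient at (0.9342, 1.2252).
grad_x = 2*6*0.9342 - 13 = -1.7896
grad_y = 2*1*1.2252 - 6 = -3.5496
Step 2: Gradient step.
x_raw = 0.9342 - 0.1*-1.7896 = 1.1132
y_raw = 1.2252 - 0.1*-3.5496 = 1.5802
Step 3: Project onto [0, 2].
x_proj = clip(1.1132) = 1.1132
y_proj = clip(1.5802) = 1.5802
Step 4: Evaluate f.
f(1.1132, 1.5802) = -14.0204


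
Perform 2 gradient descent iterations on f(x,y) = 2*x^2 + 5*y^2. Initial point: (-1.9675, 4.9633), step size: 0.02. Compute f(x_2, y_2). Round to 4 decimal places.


Gradient descent on f(x,y) = 2*x^2 + 5*y^2.
Starting point: (-1.9675, 4.9633), alpha = 0.02
Step 1: grad_x = 2*2*-1.9675 = -7.87, grad_y = 2*5*4.9633 = 49.633
  x_1 = -1.9675 - 0.02*-7.87 = -1.8101
  y_1 = 4.9633 - 0.02*49.633 = 3.9706
Step 2: grad_x = 2*2*-1.8101 = -7.2404, grad_y = 2*5*3.9706 = 39.7064
  x_2 = -1.8101 - 0.02*-7.2404 = -1.6653
  y_2 = 3.9706 - 0.02*39.7064 = 3.1765
f(-1.6653, 3.1765) = 2*(-1.6653)^2 + 5*3.1765^2 = 55.9975


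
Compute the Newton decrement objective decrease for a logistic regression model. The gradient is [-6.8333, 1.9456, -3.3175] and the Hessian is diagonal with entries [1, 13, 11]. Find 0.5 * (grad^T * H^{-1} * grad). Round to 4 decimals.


Step 1: H is diagonal, so H^(-1) * g = [-6.8333, 0.1497, -0.3016].
Step 2: g^T H^(-1) g = sum_i g_i^2 / H_ii
  = (-6.8333)^2/1 + (1.9456)^2/13 + (-3.3175)^2/11
  = 46.694 + 0.2912 + 1.0005 = 47.9857
Step 3: Objective decrease = 0.5 * g^T H^(-1) g = 23.9928


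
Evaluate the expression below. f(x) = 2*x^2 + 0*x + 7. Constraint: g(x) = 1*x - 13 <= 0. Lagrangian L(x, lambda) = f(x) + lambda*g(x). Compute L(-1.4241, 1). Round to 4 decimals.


Step 1: Evaluate f(x).
f(-1.4241) = 2*(-1.4241)^2 + 0*(-1.4241) + 7 = 11.0561
Step 2: Evaluate g(x).
g(-1.4241) = 1*-1.4241 - 13 = -14.4241
Step 3: Compute Lagrangian.
L = 11.0561 + 1*-14.4241 = -3.368


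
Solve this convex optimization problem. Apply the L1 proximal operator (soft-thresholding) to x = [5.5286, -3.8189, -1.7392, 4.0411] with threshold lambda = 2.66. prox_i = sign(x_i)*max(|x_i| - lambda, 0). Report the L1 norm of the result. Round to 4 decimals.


Soft-thresholding with lambda = 2.66:
prox(5.5286) = sign(5.5286)*max(|5.5286| - 2.66, 0) = 2.8686
prox(-3.8189) = sign(-3.8189)*max(|-3.8189| - 2.66, 0) = -1.1589
prox(-1.7392) = sign(-1.7392)*max(|-1.7392| - 2.66, 0) = 0.0
prox(4.0411) = sign(4.0411)*max(|4.0411| - 2.66, 0) = 1.3811
prox(x) = [2.8686, -1.1589, 0.0, 1.3811]
||prox(x)||_1 = 2.8686 + 1.1589 + 0.0 + 1.3811 = 5.4086


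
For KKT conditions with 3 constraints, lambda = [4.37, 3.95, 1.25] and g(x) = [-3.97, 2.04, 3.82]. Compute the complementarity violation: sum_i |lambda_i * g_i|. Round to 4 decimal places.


KKT complementary slackness check:
lambda_1 * g_1 = 4.37 * -3.97 = -17.3489
lambda_2 * g_2 = 3.95 * 2.04 = 8.058
lambda_3 * g_3 = 1.25 * 3.82 = 4.775
Total violation = 17.3489 + 8.058 + 4.775 = 30.1819


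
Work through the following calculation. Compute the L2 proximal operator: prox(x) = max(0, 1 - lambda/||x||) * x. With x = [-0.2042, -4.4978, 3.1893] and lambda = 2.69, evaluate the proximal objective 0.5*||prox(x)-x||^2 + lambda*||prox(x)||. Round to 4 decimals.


Step 1: Compute ||x||.
||x|| = 5.5176
Step 2: Compute scaling factor.
scale = max(0, 1 - 2.69/5.5176) = 0.5125
Step 3: prox(x) = [-0.1046, -2.305, 1.6344]
||prox(x)|| = 2.8276
Step 4: Proximal objective.
0.5*||prox-x||^2 = 3.6181
lambda*||prox|| = 7.6062
Total = 11.2242


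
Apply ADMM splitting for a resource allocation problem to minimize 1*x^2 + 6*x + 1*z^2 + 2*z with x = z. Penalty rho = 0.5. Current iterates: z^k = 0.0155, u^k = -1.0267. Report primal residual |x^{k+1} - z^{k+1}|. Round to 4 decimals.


ADMM iteration with rho = 0.5, z^k = 0.0155, u^k = -1.0267
Step 1: x-update.
Minimize 1*x^2 + 6*x + (0.5/2)*(x - 0.0155 - 1.0267)^2
FOC: (2*1 + 0.5)*x = -6 + 0.5*(0.0155 + 1.0267)
x^{k+1} = -2.1916
Step 2: z-update.
Minimize 1*z^2 + 2*z + (0.5/2)*(-2.1916 - z - 1.0267)^2
FOC: (2*1 + 0.5)*z = -2 + 0.5*(-2.1916 - 1.0267)
z^{k+1} = -1.4437
Step 3: u-update.
u^{k+1} = -1.0267 - 2.1916 + 1.4437 = -1.7746
Step 4: Primal residual = |-2.1916 + 1.4437| = 0.7479


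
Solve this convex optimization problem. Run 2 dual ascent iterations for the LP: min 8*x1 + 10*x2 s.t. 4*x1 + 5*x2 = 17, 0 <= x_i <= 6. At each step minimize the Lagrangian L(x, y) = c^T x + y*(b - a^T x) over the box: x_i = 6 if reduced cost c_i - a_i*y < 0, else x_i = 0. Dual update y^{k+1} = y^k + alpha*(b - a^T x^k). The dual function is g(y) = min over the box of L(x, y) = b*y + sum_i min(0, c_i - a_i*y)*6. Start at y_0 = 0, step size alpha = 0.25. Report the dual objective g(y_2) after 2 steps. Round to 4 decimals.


Dual ascent for LP: min 8*x1 + 10*x2, 4*x1 + 5*x2 = 17, 0 <= x_i <= 6
Step 1: y^k = 0.0, reduced costs: (8.0, 10.0)
  x^k = (0.0, 0.0), subgradient = b - a^T x = 17.0
  y^{k+1} = 0.0 + 0.25*17.0 = 4.25
Step 2: y^k = 4.25, reduced costs: (-9.0, -11.25)
  x^k = (6.0, 6.0), subgradient = b - a^T x = -37.0
  y^{k+1} = 4.25 + 0.25*-37.0 = -5.0
Dual objective at y_2 = -5.0: reduced costs (28.0, 35.0), box minimizer x = (0.0, 0.0)
g(y_2) = b*y + (c1 - a1*y)*x1 + (c2 - a2*y)*x2 = 17*(-5.0) + 28.0*0.0 + 35.0*0.0 = -85.0 + 0.0 + 0.0 = -85.0


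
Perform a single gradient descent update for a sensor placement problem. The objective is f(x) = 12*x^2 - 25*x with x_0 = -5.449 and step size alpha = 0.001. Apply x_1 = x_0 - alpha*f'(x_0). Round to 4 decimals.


We compute the gradient at x_0 and apply the update.
f'(x) = 24*x - 25
f'(-5.449) = 24*-5.449 - 25 = -155.776
x_1 = -5.449 - 0.001*-155.776 = -5.2932


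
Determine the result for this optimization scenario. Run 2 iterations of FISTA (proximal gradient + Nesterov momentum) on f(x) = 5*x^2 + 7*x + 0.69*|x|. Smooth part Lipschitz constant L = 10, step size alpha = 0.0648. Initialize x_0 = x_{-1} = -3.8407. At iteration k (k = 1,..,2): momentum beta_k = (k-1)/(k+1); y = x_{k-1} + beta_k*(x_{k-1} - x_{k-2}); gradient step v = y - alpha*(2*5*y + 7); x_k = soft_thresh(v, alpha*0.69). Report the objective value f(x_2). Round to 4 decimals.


FISTA on f(x) = 5*x^2 + 7*x + 0.69*|x|
L = 10, alpha = 0.0648
Iteration 1: beta = 0.0, y = -3.8407 + 0.0*(-3.8407 + 3.8407) = -3.8407
  grad(y) = -31.407, v = y - alpha*grad = -1.8055
  prox(v) = soft_thresh(-1.8055, 0.0447) = -1.7608
Iteration 2: beta = 0.3333, y = -1.7608 + 0.3333*(-1.7608 + 3.8407) = -1.0675
  grad(y) = -3.6752, v = y - alpha*grad = -0.8294
  prox(v) = soft_thresh(-0.8294, 0.0447) = -0.7847
f(x_2) = 5*(-0.7847)^2 + 7*(-0.7847) + 0.69*|-0.7847| = -1.8728


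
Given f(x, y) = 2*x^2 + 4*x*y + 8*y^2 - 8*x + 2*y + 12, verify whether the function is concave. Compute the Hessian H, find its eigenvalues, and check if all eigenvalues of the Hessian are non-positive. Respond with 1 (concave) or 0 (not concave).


The Hessian of f(x,y) = 2*x^2 + 4*x*y + 8*y^2 - 8*x + 2*y + 12 is:
H = [[4, 4], [4, 16]]
Trace = 4 + 16 = 20
Determinant = 4*16 - (4)^2 = 48
Discriminant = (20)^2 - 4*48 = 208.0
Eigenvalues: lambda_1 = 2.7889, lambda_2 = 17.2111
The function is not concave.

0


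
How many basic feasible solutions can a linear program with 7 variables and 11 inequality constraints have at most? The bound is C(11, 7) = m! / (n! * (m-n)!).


Each vertex corresponds to some choice of n active constraints out of m, so the number of vertices is at most C(m, n) = m! / (n!(m-n)!).
m = 11, n = 7
Numerator: 11 * 10 * 9 * 8 * 7 * 6 * 5
Denominator: 7! = 5040
C(11, 7) = 330


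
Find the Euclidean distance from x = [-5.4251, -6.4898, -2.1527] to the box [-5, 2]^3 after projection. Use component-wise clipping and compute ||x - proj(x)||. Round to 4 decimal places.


Project each component onto [-5, 2].
clip(-5.4251) = -5.0, clip(-6.4898) = -5.0, clip(-2.1527) = -2.1527
Projection = [-5.0, -5.0, -2.1527]
Squared diffs: [0.1807, 2.2195, 0.0]
Distance = sqrt(2.4002) = 1.5493


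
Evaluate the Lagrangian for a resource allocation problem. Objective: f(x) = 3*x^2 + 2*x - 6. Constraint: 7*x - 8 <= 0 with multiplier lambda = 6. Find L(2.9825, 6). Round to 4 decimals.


Step 1: Evaluate f(x).
f(2.9825) = 3*2.9825^2 + 2*2.9825 - 6 = 26.6509
Step 2: Evaluate g(x).
g(2.9825) = 7*2.9825 - 8 = 12.8775
Step 3: Compute Lagrangian.
L = 26.6509 + 6*12.8775 = 103.9159


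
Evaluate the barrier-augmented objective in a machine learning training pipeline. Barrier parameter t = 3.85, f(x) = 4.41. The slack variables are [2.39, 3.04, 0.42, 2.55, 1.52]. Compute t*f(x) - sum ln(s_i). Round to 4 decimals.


Step 1: Compute log-barrier.
ln values: [0.8713, 1.1119, -0.8675, 0.9361, 0.4187]
phi = -(0.8713 + 1.1119 - 0.8675 + 0.9361 + 0.4187) = -2.4705
Step 2: Compute augmented objective.
t*f(x) = 3.85*4.41 = 16.9785
Total = 16.9785 - 2.4705 = 14.508


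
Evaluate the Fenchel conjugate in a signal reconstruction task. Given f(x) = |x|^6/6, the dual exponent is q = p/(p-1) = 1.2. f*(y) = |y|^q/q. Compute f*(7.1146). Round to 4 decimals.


The conjugate exponent q satisfies 1/p + 1/q = 1.
p = 6, so q = 6/(6 - 1) = 1.2
|y|^q = 7.1146^1.2 = 10.5337
f*(7.1146) = 10.5337 / 1.2 = 8.7781


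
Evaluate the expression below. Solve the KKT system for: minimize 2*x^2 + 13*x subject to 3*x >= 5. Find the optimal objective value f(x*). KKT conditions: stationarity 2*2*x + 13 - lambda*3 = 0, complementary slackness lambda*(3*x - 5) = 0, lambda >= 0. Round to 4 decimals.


Step 1: Try lambda = 0 (constraint inactive).
x_unc = -13/(2*2) = -3.25
Check: 3*-3.25 = -9.75 < 5 -- violated!
Step 2: Constraint must be active: 3*x = 5
x* = 5/3 = 1.6667 (rounded; the exact value 5/3 is used below)
lambda = (2*2*(5/3) + 13)/3 = 6.5556
Step 3: Compute optimal value.
f(x*) = 2*(5/3)^2 + 13*(5/3) = 27.2222


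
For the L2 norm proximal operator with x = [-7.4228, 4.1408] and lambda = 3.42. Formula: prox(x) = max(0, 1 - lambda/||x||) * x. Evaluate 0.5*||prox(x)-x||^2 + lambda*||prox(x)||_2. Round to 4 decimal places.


Step 1: Compute ||x||.
||x|| = 8.4997
Step 2: Compute scaling factor.
scale = max(0, 1 - 3.42/8.4997) = 0.5976
Step 3: prox(x) = [-4.4361, 2.4747]
||prox(x)|| = 5.0797
Step 4: Proximal objective.
0.5*||prox-x||^2 = 5.8482
lambda*||prox|| = 17.3726
Total = 23.2206


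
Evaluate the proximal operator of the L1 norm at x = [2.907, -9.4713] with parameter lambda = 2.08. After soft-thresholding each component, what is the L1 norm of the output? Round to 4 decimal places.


Soft-thresholding with lambda = 2.08:
prox(2.907) = sign(2.907)*max(|2.907| - 2.08, 0) = 0.827
prox(-9.4713) = sign(-9.4713)*max(|-9.4713| - 2.08, 0) = -7.3913
prox(x) = [0.827, -7.3913]
||prox(x)||_1 = 0.827 + 7.3913 = 8.2183


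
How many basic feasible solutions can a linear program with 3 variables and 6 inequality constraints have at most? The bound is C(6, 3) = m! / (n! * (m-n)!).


Each vertex corresponds to some choice of n active constraints out of m, so the number of vertices is at most C(m, n) = m! / (n!(m-n)!).
m = 6, n = 3
Numerator: 6 * 5 * 4
Denominator: 3! = 6
C(6, 3) = 20


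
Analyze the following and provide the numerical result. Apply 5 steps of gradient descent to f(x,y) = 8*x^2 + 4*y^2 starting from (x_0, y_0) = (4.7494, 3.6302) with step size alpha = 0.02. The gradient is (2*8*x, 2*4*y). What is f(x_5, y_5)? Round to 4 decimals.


Gradient descent on f(x,y) = 8*x^2 + 4*y^2.
Starting point: (4.7494, 3.6302), alpha = 0.02
Step 1: grad_x = 2*8*4.7494 = 75.9904, grad_y = 2*4*3.6302 = 29.0416
  x_1 = 4.7494 - 0.02*75.9904 = 3.2296
  y_1 = 3.6302 - 0.02*29.0416 = 3.0494
Step 2: grad_x = 2*8*3.2296 = 51.6735, grad_y = 2*4*3.0494 = 24.3949
  x_2 = 3.2296 - 0.02*51.6735 = 2.1961
  y_2 = 3.0494 - 0.02*24.3949 = 2.5615
Step 3: grad_x = 2*8*2.1961 = 35.138, grad_y = 2*4*2.5615 = 20.4918
  x_3 = 2.1961 - 0.02*35.138 = 1.4934
  y_3 = 2.5615 - 0.02*20.4918 = 2.1516
Step 4: grad_x = 2*8*1.4934 = 23.8938, grad_y = 2*4*2.1516 = 17.2131
  x_4 = 1.4934 - 0.02*23.8938 = 1.0155
  y_4 = 2.1516 - 0.02*17.2131 = 1.8074
Step 5: grad_x = 2*8*1.0155 = 16.2478, grad_y = 2*4*1.8074 = 14.459
  x_5 = 1.0155 - 0.02*16.2478 = 0.6905
  y_5 = 1.8074 - 0.02*14.459 = 1.5182
f(0.6905, 1.5182) = 8*0.6905^2 + 4*1.5182^2 = 13.0343


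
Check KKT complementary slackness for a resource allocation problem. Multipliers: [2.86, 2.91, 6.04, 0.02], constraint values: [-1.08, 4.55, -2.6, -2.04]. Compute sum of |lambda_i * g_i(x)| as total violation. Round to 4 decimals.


KKT complementary slackness check:
lambda_1 * g_1 = 2.86 * -1.08 = -3.0888
lambda_2 * g_2 = 2.91 * 4.55 = 13.2405
lambda_3 * g_3 = 6.04 * -2.6 = -15.704
lambda_4 * g_4 = 0.02 * -2.04 = -0.0408
Total violation = 3.0888 + 13.2405 + 15.704 + 0.0408 = 32.0741


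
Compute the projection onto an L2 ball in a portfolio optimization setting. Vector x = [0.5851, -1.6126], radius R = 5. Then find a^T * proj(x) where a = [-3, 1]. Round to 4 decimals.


Step 1: Compute ||x|| (intermediates to 6 decimals).
||x|| = sqrt(0.5851^2 + (-1.6126)^2) = 1.715465
Step 2: Project.
Since ||x|| <= R, proj = x (no scaling needed).
proj(x) = [0.5851, -1.6126]
Step 3: Dot product.
a^T * proj(x) = -3*0.5851 + 1*(-1.6126) = -3.3679


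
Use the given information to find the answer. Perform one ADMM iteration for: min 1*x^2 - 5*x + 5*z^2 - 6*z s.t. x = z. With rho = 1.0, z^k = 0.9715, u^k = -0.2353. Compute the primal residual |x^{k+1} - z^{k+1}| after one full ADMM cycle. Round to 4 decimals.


ADMM iteration with rho = 1.0, z^k = 0.9715, u^k = -0.2353
Step 1: x-update.
Minimize 1*x^2 - 5*x + (1.0/2)*(x - 0.9715 - 0.2353)^2
FOC: (2*1 + 1.0)*x = 5 + 1.0*(0.9715 + 0.2353)
x^{k+1} = 2.0689
Step 2: z-update.
Minimize 5*z^2 - 6*z + (1.0/2)*(2.0689 - z - 0.2353)^2
FOC: (2*5 + 1.0)*z = 6 + 1.0*(2.0689 - 0.2353)
z^{k+1} = 0.7121
Step 3: u-update.
u^{k+1} = -0.2353 + 2.0689 - 0.7121 = 1.1215
Step 4: Primal residual = |2.0689 - 0.7121| = 1.3568


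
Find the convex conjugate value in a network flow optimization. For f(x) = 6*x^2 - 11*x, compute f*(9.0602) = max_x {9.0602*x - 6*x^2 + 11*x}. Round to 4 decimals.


f*(y) = sup_x {y*x - a*x^2 - b*x} = sup_x {(y-b)*x - a*x^2}
FOC: (y - b) - 2a*x = 0 => x* = (y - b)/(2a)
x* = (9.0602 + 11)/(2*6) = 1.6717
f*(9.0602) = (y-b)^2/(4a) = (9.0602 + 11)^2/(4*6)
= 402.4116/24 = 16.7672


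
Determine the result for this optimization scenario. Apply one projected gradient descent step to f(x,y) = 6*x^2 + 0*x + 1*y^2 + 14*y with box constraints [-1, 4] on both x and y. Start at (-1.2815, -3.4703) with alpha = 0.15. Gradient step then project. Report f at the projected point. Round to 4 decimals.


Step 1: Compute gradient at (-1.2815, -3.4703).
grad_x = 2*6*-1.2815 + 0 = -15.378
grad_y = 2*1*-3.4703 + 14 = 7.0594
Step 2: Gradient step.
x_raw = -1.2815 - 0.15*-15.378 = 1.0252
y_raw = -3.4703 - 0.15*7.0594 = -4.5292
Step 3: Project onto [-1, 4].
x_proj = clip(1.0252) = 1.0252
y_proj = clip(-4.5292) = -1.0
Step 4: Evaluate f.
f(1.0252, -1.0) = -6.6938


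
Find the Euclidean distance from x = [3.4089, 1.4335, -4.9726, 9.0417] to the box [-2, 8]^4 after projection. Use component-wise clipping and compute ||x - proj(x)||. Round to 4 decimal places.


Project each component onto [-2, 8].
clip(3.4089) = 3.4089, clip(1.4335) = 1.4335, clip(-4.9726) = -2.0, clip(9.0417) = 8.0
Projection = [3.4089, 1.4335, -2.0, 8.0]
Squared diffs: [0.0, 0.0, 8.8364, 1.0851]
Distance = sqrt(9.9215) = 3.1498


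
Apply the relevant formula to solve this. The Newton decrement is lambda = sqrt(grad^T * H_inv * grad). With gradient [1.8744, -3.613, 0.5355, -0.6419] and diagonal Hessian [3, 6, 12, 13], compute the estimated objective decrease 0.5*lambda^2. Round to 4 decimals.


Step 1: H is diagonal, so H^(-1) * g = [0.6248, -0.6022, 0.0446, -0.0494].
Step 2: g^T H^(-1) g = sum_i g_i^2 / H_ii
  = (1.8744)^2/3 + (-3.613)^2/6 + (0.5355)^2/12 + (-0.6419)^2/13
  = 1.1711 + 2.1756 + 0.0239 + 0.0317 = 3.4023
Step 3: Objective decrease = 0.5 * g^T H^(-1) g = 1.7012


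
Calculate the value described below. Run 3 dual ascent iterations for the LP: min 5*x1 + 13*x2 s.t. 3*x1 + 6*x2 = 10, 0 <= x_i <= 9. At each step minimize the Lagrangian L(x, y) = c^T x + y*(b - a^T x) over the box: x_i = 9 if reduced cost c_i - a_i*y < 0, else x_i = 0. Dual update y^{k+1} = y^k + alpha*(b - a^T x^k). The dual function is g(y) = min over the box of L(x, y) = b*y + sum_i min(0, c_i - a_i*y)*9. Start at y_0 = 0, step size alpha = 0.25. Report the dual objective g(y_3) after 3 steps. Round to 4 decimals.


Dual ascent for LP: min 5*x1 + 13*x2, 3*x1 + 6*x2 = 10, 0 <= x_i <= 9
Step 1: y^k = 0.0, reduced costs: (5.0, 13.0)
  x^k = (0.0, 0.0), subgradient = b - a^T x = 10.0
  y^{k+1} = 0.0 + 0.25*10.0 = 2.5
Step 2: y^k = 2.5, reduced costs: (-2.5, -2.0)
  x^k = (9.0, 9.0), subgradient = b - a^T x = -71.0
  y^{k+1} = 2.5 + 0.25*-71.0 = -15.25
Step 3: y^k = -15.25, reduced costs: (50.75, 104.5)
  x^k = (0.0, 0.0), subgradient = b - a^T x = 10.0
  y^{k+1} = -15.25 + 0.25*10.0 = -12.75
Dual objective at y_3 = -12.75: reduced costs (43.25, 89.5), box minimizer x = (0.0, 0.0)
g(y_3) = b*y + (c1 - a1*y)*x1 + (c2 - a2*y)*x2 = 10*(-12.75) + 43.25*0.0 + 89.5*0.0 = -127.5 + 0.0 + 0.0 = -127.5


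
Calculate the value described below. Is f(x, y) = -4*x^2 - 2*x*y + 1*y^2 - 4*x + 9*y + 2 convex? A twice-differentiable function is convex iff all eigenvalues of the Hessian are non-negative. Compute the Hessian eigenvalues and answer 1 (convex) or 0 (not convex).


The Hessian of f(x,y) = -4*x^2 - 2*x*y + 1*y^2 - 4*x + 9*y + 2 is:
H = [[-8, -2], [-2, 2]]
Trace = -8 + 2 = -6
Determinant = -8*2 - (-2)^2 = -20
Discriminant = (-6)^2 - 4*-20 = 116.0
Eigenvalues: lambda_1 = -8.3852, lambda_2 = 2.3852
The function is not convex.

0


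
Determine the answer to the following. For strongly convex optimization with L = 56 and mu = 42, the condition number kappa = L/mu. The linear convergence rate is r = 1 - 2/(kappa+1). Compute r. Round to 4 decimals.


Step 1: Compute the condition number.
kappa = L/mu = 56/42 = 1.3333
Step 2: Compute the convergence rate.
r = 1 - 2/(kappa + 1) = 1 - 2*mu/(L + mu) = (L - mu)/(L + mu) = 14/98 = 0.1429


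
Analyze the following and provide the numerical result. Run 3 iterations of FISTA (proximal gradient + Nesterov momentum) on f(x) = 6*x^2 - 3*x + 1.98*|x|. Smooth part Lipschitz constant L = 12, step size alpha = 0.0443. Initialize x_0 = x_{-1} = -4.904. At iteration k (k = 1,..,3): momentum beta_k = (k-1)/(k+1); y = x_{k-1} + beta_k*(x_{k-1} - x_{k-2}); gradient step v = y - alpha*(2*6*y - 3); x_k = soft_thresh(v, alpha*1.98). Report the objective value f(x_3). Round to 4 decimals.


FISTA on f(x) = 6*x^2 - 3*x + 1.98*|x|
L = 12, alpha = 0.0443
Iteration 1: beta = 0.0, y = -4.904 + 0.0*(-4.904 + 4.904) = -4.904
  grad(y) = -61.848, v = y - alpha*grad = -2.1641
  prox(v) = soft_thresh(-2.1641, 0.0877) = -2.0764
Iteration 2: beta = 0.3333, y = -2.0764 + 0.3333*(-2.0764 + 4.904) = -1.1339
  grad(y) = -16.6067, v = y - alpha*grad = -0.3982
  prox(v) = soft_thresh(-0.3982, 0.0877) = -0.3105
Iteration 3: beta = 0.5, y = -0.3105 + 0.5*(-0.3105 + 2.0764) = 0.5725
  grad(y) = 3.8695, v = y - alpha*grad = 0.401
  prox(v) = soft_thresh(0.401, 0.0877) = 0.3133
f(x_3) = 6*0.3133^2 - 3*0.3133 + 1.98*|0.3133| = 0.2694


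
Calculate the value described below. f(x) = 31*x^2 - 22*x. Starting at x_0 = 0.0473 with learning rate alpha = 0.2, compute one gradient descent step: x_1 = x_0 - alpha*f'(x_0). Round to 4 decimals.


We compute the gradient at x_0 and apply the update.
f'(x) = 62*x - 22
f'(0.0473) = 62*0.0473 - 22 = -19.0674
x_1 = 0.0473 - 0.2*-19.0674 = 3.8608


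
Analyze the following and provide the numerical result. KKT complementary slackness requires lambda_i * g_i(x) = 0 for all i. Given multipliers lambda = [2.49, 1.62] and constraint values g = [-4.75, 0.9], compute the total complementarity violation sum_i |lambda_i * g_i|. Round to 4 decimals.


KKT complementary slackness check:
lambda_1 * g_1 = 2.49 * -4.75 = -11.8275
lambda_2 * g_2 = 1.62 * 0.9 = 1.458
Total violation = 11.8275 + 1.458 = 13.2855


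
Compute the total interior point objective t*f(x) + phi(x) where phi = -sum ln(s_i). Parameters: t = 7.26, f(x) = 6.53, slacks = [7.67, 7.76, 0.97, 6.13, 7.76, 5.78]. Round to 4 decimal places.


Step 1: Compute log-barrier.
ln values: [2.0373, 2.049, -0.0305, 1.8132, 2.049, 1.7544]
phi = -(2.0373 + 2.049 - 0.0305 + 1.8132 + 2.049 + 1.7544) = -9.6724
Step 2: Compute augmented objective.
t*f(x) = 7.26*6.53 = 47.4078
Total = 47.4078 - 9.6724 = 37.7354


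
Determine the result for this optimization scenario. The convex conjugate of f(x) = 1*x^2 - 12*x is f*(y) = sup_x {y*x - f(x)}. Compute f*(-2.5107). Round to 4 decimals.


f*(y) = sup_x {y*x - a*x^2 - b*x} = sup_x {(y-b)*x - a*x^2}
FOC: (y - b) - 2a*x = 0 => x* = (y - b)/(2a)
x* = (-2.5107 + 12)/(2*1) = 4.7447
f*(-2.5107) = (y-b)^2/(4a) = (-2.5107 + 12)^2/(4*1)
= 90.0468/4 = 22.5117


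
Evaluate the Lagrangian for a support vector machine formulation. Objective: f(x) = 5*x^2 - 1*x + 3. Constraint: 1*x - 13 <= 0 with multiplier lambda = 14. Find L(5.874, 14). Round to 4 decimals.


Step 1: Evaluate f(x).
f(5.874) = 5*5.874^2 - 1*5.874 + 3 = 169.6454
Step 2: Evaluate g(x).
g(5.874) = 1*5.874 - 13 = -7.126
Step 3: Compute Lagrangian.
L = 169.6454 + 14*-7.126 = 69.8814


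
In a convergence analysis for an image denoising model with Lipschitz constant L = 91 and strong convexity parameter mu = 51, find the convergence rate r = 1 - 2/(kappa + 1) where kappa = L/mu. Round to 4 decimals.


Step 1: Compute the condition number.
kappa = L/mu = 91/51 = 1.7843
Step 2: Compute the convergence rate.
r = 1 - 2/(kappa + 1) = 1 - 2*mu/(L + mu) = (L - mu)/(L + mu) = 40/142 = 0.2817


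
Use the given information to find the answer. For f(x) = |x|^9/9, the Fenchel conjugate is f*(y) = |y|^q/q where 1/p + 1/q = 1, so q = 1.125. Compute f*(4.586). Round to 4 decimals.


The conjugate exponent q satisfies 1/p + 1/q = 1.
p = 9, so q = 9/(9 - 1) = 1.125
|y|^q = 4.586^1.125 = 5.5477
f*(4.586) = 5.5477 / 1.125 = 4.9313


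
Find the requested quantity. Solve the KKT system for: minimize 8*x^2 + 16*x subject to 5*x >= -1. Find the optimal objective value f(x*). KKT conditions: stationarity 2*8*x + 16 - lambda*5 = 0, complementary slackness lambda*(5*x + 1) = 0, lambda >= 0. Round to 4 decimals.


Step 1: Try lambda = 0 (constraint inactive).
x_unc = -16/(2*8) = -1.0
Check: 5*-1.0 = -5.0 < -1 -- violated!
Step 2: Constraint must be active: 5*x = -1
x* = -1/5 = -0.2
lambda = (2*8*(-0.2) + 16)/5 = 2.56
Step 3: Compute optimal value.
f(x*) = 8*(-0.2)^2 + 16*(-0.2) = -2.88


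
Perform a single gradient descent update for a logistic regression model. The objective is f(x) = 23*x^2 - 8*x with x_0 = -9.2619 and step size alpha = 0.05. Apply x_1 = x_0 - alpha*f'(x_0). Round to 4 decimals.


We compute the gradient at x_0 and apply the update.
f'(x) = 46*x - 8
f'(-9.2619) = 46*-9.2619 - 8 = -434.0474
x_1 = -9.2619 - 0.05*-434.0474 = 12.4405


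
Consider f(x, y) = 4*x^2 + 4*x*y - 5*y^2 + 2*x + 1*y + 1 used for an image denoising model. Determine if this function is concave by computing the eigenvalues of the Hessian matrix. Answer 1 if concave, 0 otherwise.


The Hessian of f(x,y) = 4*x^2 + 4*x*y - 5*y^2 + 2*x + 1*y + 1 is:
H = [[8, 4], [4, -10]]
Trace = 8 - 10 = -2
Determinant = 8*-10 - (4)^2 = -96
Discriminant = (-2)^2 - 4*-96 = 388.0
Eigenvalues: lambda_1 = -10.8489, lambda_2 = 8.8489
The function is not concave.

0


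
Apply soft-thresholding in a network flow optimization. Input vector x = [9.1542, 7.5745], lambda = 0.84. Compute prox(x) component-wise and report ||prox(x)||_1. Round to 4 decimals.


Soft-thresholding with lambda = 0.84:
prox(9.1542) = sign(9.1542)*max(|9.1542| - 0.84, 0) = 8.3142
prox(7.5745) = sign(7.5745)*max(|7.5745| - 0.84, 0) = 6.7345
prox(x) = [8.3142, 6.7345]
||prox(x)||_1 = 8.3142 + 6.7345 = 15.0487


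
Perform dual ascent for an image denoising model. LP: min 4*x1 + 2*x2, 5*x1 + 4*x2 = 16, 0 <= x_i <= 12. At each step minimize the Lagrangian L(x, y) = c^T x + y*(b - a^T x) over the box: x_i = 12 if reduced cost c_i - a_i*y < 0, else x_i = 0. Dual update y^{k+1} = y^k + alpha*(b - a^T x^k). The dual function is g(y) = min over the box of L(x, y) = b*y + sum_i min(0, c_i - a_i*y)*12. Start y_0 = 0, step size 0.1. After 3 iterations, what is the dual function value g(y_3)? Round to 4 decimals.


Dual ascent for LP: min 4*x1 + 2*x2, 5*x1 + 4*x2 = 16, 0 <= x_i <= 12
Step 1: y^k = 0.0, reduced costs: (4.0, 2.0)
  x^k = (0.0, 0.0), subgradient = b - a^T x = 16.0
  y^{k+1} = 0.0 + 0.1*16.0 = 1.6
Step 2: y^k = 1.6, reduced costs: (-4.0, -4.4)
  x^k = (12.0, 12.0), subgradient = b - a^T x = -92.0
  y^{k+1} = 1.6 + 0.1*-92.0 = -7.6
Step 3: y^k = -7.6, reduced costs: (42.0, 32.4)
  x^k = (0.0, 0.0), subgradient = b - a^T x = 16.0
  y^{k+1} = -7.6 + 0.1*16.0 = -6.0
Dual objective at y_3 = -6.0: reduced costs (34.0, 26.0), box minimizer x = (0.0, 0.0)
g(y_3) = b*y + (c1 - a1*y)*x1 + (c2 - a2*y)*x2 = 16*(-6.0) + 34.0*0.0 + 26.0*0.0 = -96.0 + 0.0 + 0.0 = -96.0


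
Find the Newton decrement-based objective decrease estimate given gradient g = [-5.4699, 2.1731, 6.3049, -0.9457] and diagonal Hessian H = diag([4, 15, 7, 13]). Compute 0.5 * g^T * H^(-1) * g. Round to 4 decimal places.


Step 1: H is diagonal, so H^(-1) * g = [-1.3675, 0.1449, 0.9007, -0.0727].
Step 2: g^T H^(-1) g = sum_i g_i^2 / H_ii
  = (-5.4699)^2/4 + (2.1731)^2/15 + (6.3049)^2/7 + (-0.9457)^2/13
  = 7.48 + 0.3148 + 5.6788 + 0.0688 = 13.5424
Step 3: Objective decrease = 0.5 * g^T H^(-1) g = 6.7712


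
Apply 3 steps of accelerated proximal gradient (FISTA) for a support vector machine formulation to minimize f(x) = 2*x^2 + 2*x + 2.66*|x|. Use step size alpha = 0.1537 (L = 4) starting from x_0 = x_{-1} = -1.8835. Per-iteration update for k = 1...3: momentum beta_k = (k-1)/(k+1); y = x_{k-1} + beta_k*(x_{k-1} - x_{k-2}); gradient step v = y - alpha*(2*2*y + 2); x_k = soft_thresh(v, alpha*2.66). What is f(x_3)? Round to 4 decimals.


FISTA on f(x) = 2*x^2 + 2*x + 2.66*|x|
L = 4, alpha = 0.1537
Iteration 1: beta = 0.0, y = -1.8835 + 0.0*(-1.8835 + 1.8835) = -1.8835
  grad(y) = -5.534, v = y - alpha*grad = -1.0329
  prox(v) = soft_thresh(-1.0329, 0.4088) = -0.6241
Iteration 2: beta = 0.3333, y = -0.6241 + 0.3333*(-0.6241 + 1.8835) = -0.2043
  grad(y) = 1.1829, v = y - alpha*grad = -0.3861
  prox(v) = soft_thresh(-0.3861, 0.4088) = 0.0
Iteration 3: beta = 0.5, y = 0.0 + 0.5*(0.0 + 0.6241) = 0.312
  grad(y) = 3.2482, v = y - alpha*grad = -0.1872
  prox(v) = soft_thresh(-0.1872, 0.4088) = 0.0
f(x_3) = 2*0.0^2 + 2*0.0 + 2.66*|0.0| = 0.0


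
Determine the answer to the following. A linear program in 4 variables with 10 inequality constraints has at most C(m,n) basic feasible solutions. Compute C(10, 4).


Each vertex corresponds to some choice of n active constraints out of m, so the number of vertices is at most C(m, n) = m! / (n!(m-n)!).
m = 10, n = 4
Numerator: 10 * 9 * 8 * 7
Denominator: 4! = 24
C(10, 4) = 210


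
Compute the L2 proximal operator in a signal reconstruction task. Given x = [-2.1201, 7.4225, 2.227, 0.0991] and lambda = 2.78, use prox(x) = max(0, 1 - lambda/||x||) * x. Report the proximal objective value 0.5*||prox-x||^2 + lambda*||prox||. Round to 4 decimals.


Step 1: Compute ||x||.
||x|| = 8.0348
Step 2: Compute scaling factor.
scale = max(0, 1 - 2.78/8.0348) = 0.654
Step 3: prox(x) = [-1.3866, 4.8543, 1.4565, 0.0648]
||prox(x)|| = 5.2548
Step 4: Proximal objective.
0.5*||prox-x||^2 = 3.8642
lambda*||prox|| = 14.6083
Total = 18.4725


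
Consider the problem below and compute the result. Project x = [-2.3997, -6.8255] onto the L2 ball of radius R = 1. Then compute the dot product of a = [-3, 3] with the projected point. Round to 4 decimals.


Step 1: Compute ||x|| (intermediates to 6 decimals).
||x|| = sqrt((-2.3997)^2 + (-6.8255)^2) = 7.235054
Step 2: Project.
Since ||x|| > R, scale = R/||x|| = 1/7.235054 = 0.138216, proj(x) = scale * x
proj(x) = [-0.331677, -0.943393]
Step 3: Dot product.
a^T * proj(x) = -3*(-0.331677) + 3*(-0.943393) = -1.8351


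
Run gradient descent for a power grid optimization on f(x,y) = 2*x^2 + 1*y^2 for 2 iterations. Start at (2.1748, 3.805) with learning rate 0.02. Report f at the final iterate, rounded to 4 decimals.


Gradient descent on f(x,y) = 2*x^2 + 1*y^2.
Starting point: (2.1748, 3.805), alpha = 0.02
Step 1: grad_x = 2*2*2.1748 = 8.6992, grad_y = 2*1*3.805 = 7.61
  x_1 = 2.1748 - 0.02*8.6992 = 2.0008
  y_1 = 3.805 - 0.02*7.61 = 3.6528
Step 2: grad_x = 2*2*2.0008 = 8.0033, grad_y = 2*1*3.6528 = 7.3056
  x_2 = 2.0008 - 0.02*8.0033 = 1.8408
  y_2 = 3.6528 - 0.02*7.3056 = 3.5067
f(1.8408, 3.5067) = 2*1.8408^2 + 1*3.5067^2 = 19.0736


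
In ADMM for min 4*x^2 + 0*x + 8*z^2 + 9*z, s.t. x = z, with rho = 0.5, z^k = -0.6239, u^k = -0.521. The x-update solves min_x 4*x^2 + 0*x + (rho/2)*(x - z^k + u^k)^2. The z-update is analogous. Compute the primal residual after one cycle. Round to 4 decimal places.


ADMM iteration with rho = 0.5, z^k = -0.6239, u^k = -0.521
Step 1: x-update.
Minimize 4*x^2 + 0*x + (0.5/2)*(x + 0.6239 - 0.521)^2
FOC: (2*4 + 0.5)*x = 0 + 0.5*(-0.6239 + 0.521)
x^{k+1} = -0.0061
Step 2: z-update.
Minimize 8*z^2 + 9*z + (0.5/2)*(-0.0061 - z - 0.521)^2
FOC: (2*8 + 0.5)*z = -9 + 0.5*(-0.0061 - 0.521)
z^{k+1} = -0.5614
Step 3: u-update.
u^{k+1} = -0.521 - 0.0061 + 0.5614 = 0.0344
Step 4: Primal residual = |-0.0061 + 0.5614| = 0.5554


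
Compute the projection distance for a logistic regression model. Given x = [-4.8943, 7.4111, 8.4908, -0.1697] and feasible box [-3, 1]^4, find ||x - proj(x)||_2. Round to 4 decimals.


Project each component onto [-3, 1].
clip(-4.8943) = -3.0, clip(7.4111) = 1.0, clip(8.4908) = 1.0, clip(-0.1697) = -0.1697
Projection = [-3.0, 1.0, 1.0, -0.1697]
Squared diffs: [3.5884, 41.1022, 56.1121, 0.0]
Distance = sqrt(100.8027) = 10.0401


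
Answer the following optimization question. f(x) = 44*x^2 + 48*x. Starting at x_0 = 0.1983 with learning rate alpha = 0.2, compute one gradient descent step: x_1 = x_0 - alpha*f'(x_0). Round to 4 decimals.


We compute the gradient at x_0 and apply the update.
f'(x) = 88*x + 48
f'(0.1983) = 88*0.1983 + 48 = 65.4504
x_1 = 0.1983 - 0.2*65.4504 = -12.8918


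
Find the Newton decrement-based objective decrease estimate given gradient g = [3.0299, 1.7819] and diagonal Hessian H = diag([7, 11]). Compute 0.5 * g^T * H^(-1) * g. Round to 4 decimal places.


Step 1: H is diagonal, so H^(-1) * g = [0.4328, 0.162].
Step 2: g^T H^(-1) g = sum_i g_i^2 / H_ii
  = (3.0299)^2/7 + (1.7819)^2/11
  = 1.3115 + 0.2887 = 1.6001
Step 3: Objective decrease = 0.5 * g^T H^(-1) g = 0.8001


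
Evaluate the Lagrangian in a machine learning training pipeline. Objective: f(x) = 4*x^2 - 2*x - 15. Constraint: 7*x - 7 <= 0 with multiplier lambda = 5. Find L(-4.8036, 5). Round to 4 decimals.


Step 1: Evaluate f(x).
f(-4.8036) = 4*(-4.8036)^2 - 2*(-4.8036) - 15 = 86.9055
Step 2: Evaluate g(x).
g(-4.8036) = 7*-4.8036 - 7 = -40.6252
Step 3: Compute Lagrangian.
L = 86.9055 + 5*-40.6252 = -116.2205


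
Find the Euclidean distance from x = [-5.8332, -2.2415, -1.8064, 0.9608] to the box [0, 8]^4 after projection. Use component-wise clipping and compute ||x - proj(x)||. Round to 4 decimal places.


Project each component onto [0, 8].
clip(-5.8332) = 0.0, clip(-2.2415) = 0.0, clip(-1.8064) = 0.0, clip(0.9608) = 0.9608
Projection = [0.0, 0.0, 0.0, 0.9608]
Squared diffs: [34.0262, 5.0243, 3.2631, 0.0]
Distance = sqrt(42.3136) = 6.5049


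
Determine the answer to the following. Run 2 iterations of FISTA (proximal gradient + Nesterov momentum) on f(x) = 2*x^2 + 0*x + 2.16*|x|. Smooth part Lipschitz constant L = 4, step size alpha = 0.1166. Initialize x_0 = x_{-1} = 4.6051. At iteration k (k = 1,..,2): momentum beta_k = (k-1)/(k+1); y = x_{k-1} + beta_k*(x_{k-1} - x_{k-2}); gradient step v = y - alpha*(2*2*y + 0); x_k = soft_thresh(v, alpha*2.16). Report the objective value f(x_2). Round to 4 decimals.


FISTA on f(x) = 2*x^2 + 0*x + 2.16*|x|
L = 4, alpha = 0.1166
Iteration 1: beta = 0.0, y = 4.6051 + 0.0*(4.6051 - 4.6051) = 4.6051
  grad(y) = 18.4204, v = y - alpha*grad = 2.4573
  prox(v) = soft_thresh(2.4573, 0.2519) = 2.2054
Iteration 2: beta = 0.3333, y = 2.2054 + 0.3333*(2.2054 - 4.6051) = 1.4055
  grad(y) = 5.6221, v = y - alpha*grad = 0.75
  prox(v) = soft_thresh(0.75, 0.2519) = 0.4981
f(x_2) = 2*0.4981^2 + 0*0.4981 + 2.16*|0.4981| = 1.5723


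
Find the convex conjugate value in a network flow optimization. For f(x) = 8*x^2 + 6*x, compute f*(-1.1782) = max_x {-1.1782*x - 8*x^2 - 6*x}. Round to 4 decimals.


f*(y) = sup_x {y*x - a*x^2 - b*x} = sup_x {(y-b)*x - a*x^2}
FOC: (y - b) - 2a*x = 0 => x* = (y - b)/(2a)
x* = (-1.1782 - 6)/(2*8) = -0.4486
f*(-1.1782) = (y-b)^2/(4a) = (-1.1782 - 6)^2/(4*8)
= 51.5266/32 = 1.6102


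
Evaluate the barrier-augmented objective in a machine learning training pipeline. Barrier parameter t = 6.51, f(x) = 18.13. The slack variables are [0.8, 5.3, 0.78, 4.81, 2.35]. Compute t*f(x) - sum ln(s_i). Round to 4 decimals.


Step 1: Compute log-barrier.
ln values: [-0.2231, 1.6677, -0.2485, 1.5707, 0.8544]
phi = -(-0.2231 + 1.6677 - 0.2485 + 1.5707 + 0.8544) = -3.6212
Step 2: Compute augmented objective.
t*f(x) = 6.51*18.13 = 118.0263
Total = 118.0263 - 3.6212 = 114.4051


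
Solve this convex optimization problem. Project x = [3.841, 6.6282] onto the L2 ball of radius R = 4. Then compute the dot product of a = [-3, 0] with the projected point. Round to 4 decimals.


Step 1: Compute ||x|| (intermediates to 6 decimals).
||x|| = sqrt(3.841^2 + 6.6282^2) = 7.660699
Step 2: Project.
Since ||x|| > R, scale = R/||x|| = 4/7.660699 = 0.522146, proj(x) = scale * x
proj(x) = [2.005563, 3.460888]
Step 3: Dot product.
a^T * proj(x) = -3*2.005563 + 0*3.460888 = -6.0167


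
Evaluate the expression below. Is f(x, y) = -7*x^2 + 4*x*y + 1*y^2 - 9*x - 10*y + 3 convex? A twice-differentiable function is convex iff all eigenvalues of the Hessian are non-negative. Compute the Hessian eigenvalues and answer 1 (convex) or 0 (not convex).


The Hessian of f(x,y) = -7*x^2 + 4*x*y + 1*y^2 - 9*x - 10*y + 3 is:
H = [[-14, 4], [4, 2]]
Trace = -14 + 2 = -12
Determinant = -14*2 - (4)^2 = -44
Discriminant = (-12)^2 - 4*-44 = 320.0
Eigenvalues: lambda_1 = -14.9443, lambda_2 = 2.9443
The function is not convex.

0


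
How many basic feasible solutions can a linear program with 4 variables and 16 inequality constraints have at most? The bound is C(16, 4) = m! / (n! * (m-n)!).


Each vertex corresponds to some choice of n active constraints out of m, so the number of vertices is at most C(m, n) = m! / (n!(m-n)!).
m = 16, n = 4
Numerator: 16 * 15 * 14 * 13
Denominator: 4! = 24
C(16, 4) = 1820


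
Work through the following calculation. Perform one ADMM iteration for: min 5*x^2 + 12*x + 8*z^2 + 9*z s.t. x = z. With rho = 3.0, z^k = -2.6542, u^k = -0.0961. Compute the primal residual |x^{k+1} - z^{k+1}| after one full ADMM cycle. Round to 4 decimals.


ADMM iteration with rho = 3.0, z^k = -2.6542, u^k = -0.0961
Step 1: x-update.
Minimize 5*x^2 + 12*x + (3.0/2)*(x + 2.6542 - 0.0961)^2
FOC: (2*5 + 3.0)*x = -12 + 3.0*(-2.6542 + 0.0961)
x^{k+1} = -1.5134
Step 2: z-update.
Minimize 8*z^2 + 9*z + (3.0/2)*(-1.5134 - z - 0.0961)^2
FOC: (2*8 + 3.0)*z = -9 + 3.0*(-1.5134 - 0.0961)
z^{k+1} = -0.7278
Step 3: u-update.
u^{k+1} = -0.0961 - 1.5134 + 0.7278 = -0.8817
Step 4: Primal residual = |-1.5134 + 0.7278| = 0.7856


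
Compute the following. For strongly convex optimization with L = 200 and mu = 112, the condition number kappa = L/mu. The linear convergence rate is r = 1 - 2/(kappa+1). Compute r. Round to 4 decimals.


Step 1: Compute the condition number.
kappa = L/mu = 200/112 = 1.7857
Step 2: Compute the convergence rate.
r = 1 - 2/(kappa + 1) = 1 - 2*mu/(L + mu) = (L - mu)/(L + mu) = 88/312 = 0.2821


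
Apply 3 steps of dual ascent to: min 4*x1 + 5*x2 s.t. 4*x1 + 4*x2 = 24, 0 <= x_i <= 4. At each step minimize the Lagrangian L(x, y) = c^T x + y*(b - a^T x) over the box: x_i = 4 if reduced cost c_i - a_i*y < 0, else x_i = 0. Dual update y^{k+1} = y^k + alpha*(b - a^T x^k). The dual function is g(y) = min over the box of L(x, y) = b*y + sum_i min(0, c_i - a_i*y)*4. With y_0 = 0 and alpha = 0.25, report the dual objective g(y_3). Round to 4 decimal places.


Dual ascent for LP: min 4*x1 + 5*x2, 4*x1 + 4*x2 = 24, 0 <= x_i <= 4
Step 1: y^k = 0.0, reduced costs: (4.0, 5.0)
  x^k = (0.0, 0.0), subgradient = b - a^T x = 24.0
  y^{k+1} = 0.0 + 0.25*24.0 = 6.0
Step 2: y^k = 6.0, reduced costs: (-20.0, -19.0)
  x^k = (4.0, 4.0), subgradient = b - a^T x = -8.0
  y^{k+1} = 6.0 + 0.25*-8.0 = 4.0
Step 3: y^k = 4.0, reduced costs: (-12.0, -11.0)
  x^k = (4.0, 4.0), subgradient = b - a^T x = -8.0
  y^{k+1} = 4.0 + 0.25*-8.0 = 2.0
Dual objective at y_3 = 2.0: reduced costs (-4.0, -3.0), box minimizer x = (4.0, 4.0)
g(y_3) = b*y + (c1 - a1*y)*x1 + (c2 - a2*y)*x2 = 24*2.0 + (-4.0)*4.0 + (-3.0)*4.0 = 48.0 - 16.0 - 12.0 = 20.0
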